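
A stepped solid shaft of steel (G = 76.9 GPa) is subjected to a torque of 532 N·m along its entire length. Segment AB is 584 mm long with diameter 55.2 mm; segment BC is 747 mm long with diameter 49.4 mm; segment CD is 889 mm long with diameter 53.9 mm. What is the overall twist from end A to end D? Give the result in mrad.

20.7 mrad

J_AB = π(0.0552)⁴/32 = 9.11×10^-7 m⁴; J_BC = π(0.0494)⁴/32 = 5.85×10^-7 m⁴; J_CD = π(0.0539)⁴/32 = 8.29×10^-7 m⁴.
θ = (T/G)·Σ L_i/J_i = (532.0/76.9×10⁹)·(0.584/9.11×10^-7 + 0.747/5.85×10^-7 + 0.889/8.29×10^-7) = 0.02069 rad.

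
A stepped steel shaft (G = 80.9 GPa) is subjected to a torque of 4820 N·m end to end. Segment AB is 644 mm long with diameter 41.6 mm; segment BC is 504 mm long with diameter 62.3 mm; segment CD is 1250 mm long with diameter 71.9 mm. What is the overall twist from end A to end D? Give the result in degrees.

J_AB = π(0.0416)⁴/32 = 2.94×10^-7 m⁴; J_BC = π(0.0623)⁴/32 = 1.48×10^-6 m⁴; J_CD = π(0.0719)⁴/32 = 2.62×10^-6 m⁴.
θ = (T/G)·Σ L_i/J_i = (4820/80.9×10⁹)·(0.644/2.94×10^-7 + 0.504/1.48×10^-6 + 1.25/2.62×10^-6) = 0.1792 rad.

10.3°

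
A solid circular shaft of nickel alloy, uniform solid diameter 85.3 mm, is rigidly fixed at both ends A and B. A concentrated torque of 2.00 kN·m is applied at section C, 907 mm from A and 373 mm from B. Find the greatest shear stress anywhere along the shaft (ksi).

1.69 ksi

With uniform GJ and both ends fixed, compatibility θ_AC = θ_CB gives T_A·a = T_B·b, together with T_A + T_B = T₀.
T_A = T₀·b/(a+b) = 2000·373/1280 = 582.8 N·m; T_B = 1417 N·m.
τ in each portion: τ_AC = 4.78×10^6 Pa, τ_CB = 1.16×10^7 Pa; maximum is in CB.
τ_max = T_CB·r/J = 1417·0.0427/5.20×10^-6 = 1.163×10^7 Pa.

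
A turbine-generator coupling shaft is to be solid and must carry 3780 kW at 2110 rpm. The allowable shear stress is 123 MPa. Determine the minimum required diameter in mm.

ω = 2π·2110/60 = 221.0 rad/s, so T = P/ω = 3780×10³ / 221.0 = 17110 N·m.
For a solid shaft τ_max = 16T/(πd³), so d = (16T/(π τ_allow))^(1/3) = (16·17110/(π·1.23×10^8))^(1/3) = 0.08914 m.

89.1 mm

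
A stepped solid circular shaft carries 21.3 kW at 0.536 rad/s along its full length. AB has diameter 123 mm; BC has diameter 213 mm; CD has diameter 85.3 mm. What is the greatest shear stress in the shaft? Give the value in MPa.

326 MPa

ω = 0.536 rad/s, so T = P/ω = 21.3×10³ / 0.5360 = 39740 N·m.
Under the same torque, τ_max = 16T/(πd³) is largest where d is smallest — segment CD (d = 85.3 mm).
τ_max = 16·39740/(π·(0.0853)³) = 3.261×10^8 Pa.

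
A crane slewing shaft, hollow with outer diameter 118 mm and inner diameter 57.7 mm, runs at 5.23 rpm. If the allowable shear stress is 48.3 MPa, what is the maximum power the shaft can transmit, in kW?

J = π(d_o⁴ − d_i⁴)/32 = π(0.118⁴ − 0.0577⁴)/32 = 1.795×10^-5 m⁴.
T_max = τ_allow·J/r = 4.83×10^7 × 1.795×10^-5 / 0.0590 = 14690 N·m.
ω = 2π·5.23/60 = 0.5477 rad/s, so P_max = T_max·ω = 8046 W.

8.05 kW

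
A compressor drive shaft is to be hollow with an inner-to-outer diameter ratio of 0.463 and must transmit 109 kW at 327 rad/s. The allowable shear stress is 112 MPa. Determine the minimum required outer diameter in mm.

ω = 327 rad/s, so T = P/ω = 109×10³ / 327.0 = 333.3 N·m.
For a hollow shaft with d_i/d_o = 0.463: τ_max = 16T/(π d_o³ (1−k⁴)), so d_o = [16T/(π τ_allow (1−k⁴))]^(1/3) = [16·333.3/(π·1.12×10^8·0.9540)]^(1/3) = 0.02514 m.

25.1 mm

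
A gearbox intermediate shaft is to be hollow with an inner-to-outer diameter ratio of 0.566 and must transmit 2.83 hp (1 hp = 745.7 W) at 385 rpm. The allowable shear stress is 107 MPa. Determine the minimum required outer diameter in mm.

ω = 2π·385/60 = 40.32 rad/s, so T = P/ω = 2.83×745.7 / 40.32 = 52.34 N·m.
For a hollow shaft with d_i/d_o = 0.566: τ_max = 16T/(π d_o³ (1−k⁴)), so d_o = [16T/(π τ_allow (1−k⁴))]^(1/3) = [16·52.34/(π·1.07×10^8·0.8974)]^(1/3) = 0.01405 m.

14.1 mm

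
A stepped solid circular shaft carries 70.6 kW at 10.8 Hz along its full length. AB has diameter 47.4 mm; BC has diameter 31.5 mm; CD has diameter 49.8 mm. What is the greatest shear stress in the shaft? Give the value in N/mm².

170 N/mm²

ω = 2π·10.8 = 67.86 rad/s, so T = P/ω = 70.6×10³ / 67.86 = 1040 N·m.
Under the same torque, τ_max = 16T/(πd³) is largest where d is smallest — segment BC (d = 31.5 mm).
τ_max = 16·1040/(π·(0.0315)³) = 1.695×10^8 Pa.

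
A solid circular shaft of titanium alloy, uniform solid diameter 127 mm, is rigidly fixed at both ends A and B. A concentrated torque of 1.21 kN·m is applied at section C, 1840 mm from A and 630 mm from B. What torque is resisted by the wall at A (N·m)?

309 N·m

With uniform GJ and both ends fixed, compatibility θ_AC = θ_CB gives T_A·a = T_B·b, together with T_A + T_B = T₀.
T_A = T₀·b/(a+b) = 1210·630/2470 = 308.6 N·m; T_B = 901.4 N·m.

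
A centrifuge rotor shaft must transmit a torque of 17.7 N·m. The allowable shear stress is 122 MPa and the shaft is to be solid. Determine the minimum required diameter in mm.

For a solid shaft τ_max = 16T/(πd³), so d = (16T/(π τ_allow))^(1/3) = (16·17.70/(π·1.22×10^8))^(1/3) = 0.009041 m.

9.04 mm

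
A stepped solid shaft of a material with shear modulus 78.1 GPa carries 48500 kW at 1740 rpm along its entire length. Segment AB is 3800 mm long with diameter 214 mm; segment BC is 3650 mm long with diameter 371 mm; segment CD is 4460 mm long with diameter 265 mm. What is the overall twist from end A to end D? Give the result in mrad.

ω = 2π·1740/60 = 182.2 rad/s, so T = P/ω = 48500×10³ / 182.2 = 266200 N·m.
J_AB = π(0.214)⁴/32 = 2.06×10^-4 m⁴; J_BC = π(0.371)⁴/32 = 1.86×10^-3 m⁴; J_CD = π(0.265)⁴/32 = 4.84×10^-4 m⁴.
θ = (T/G)·Σ L_i/J_i = (266200/78.1×10⁹)·(3.80/2.06×10^-4 + 3.65/1.86×10^-3 + 4.46/4.84×10^-4) = 0.1010 rad.

101 mrad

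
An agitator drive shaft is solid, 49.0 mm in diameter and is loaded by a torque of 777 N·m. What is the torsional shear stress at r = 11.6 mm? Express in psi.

J = πd⁴/32 = π(0.0490)⁴/32 = 5.660×10^-7 m⁴.
Shear stress varies linearly with radius: τ = T·r/J = 777.0 × 0.0116 / 5.660×10^-7 = 1.593×10^7 Pa.

2310 psi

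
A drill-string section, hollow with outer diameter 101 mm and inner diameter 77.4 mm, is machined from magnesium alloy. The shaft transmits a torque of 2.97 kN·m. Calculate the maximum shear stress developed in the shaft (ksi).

J = π(d_o⁴ − d_i⁴)/32 = π(0.101⁴ − 0.0774⁴)/32 = 6.693×10^-6 m⁴.
τ_max = T·r/J = 2970 × 0.0505 / 6.693×10^-6 = 2.241×10^7 Pa.

3.25 ksi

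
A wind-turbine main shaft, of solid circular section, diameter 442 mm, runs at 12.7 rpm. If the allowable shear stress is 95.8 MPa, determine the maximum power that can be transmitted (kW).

2160 kW

J = πd⁴/32 = π(0.442)⁴/32 = 3.747×10^-3 m⁴.
T_max = τ_allow·J/r = 9.58×10^7 × 3.747×10^-3 / 0.221 = 1.624e6 N·m.
ω = 2π·12.7/60 = 1.330 rad/s, so P_max = T_max·ω = 2.160×10^6 W.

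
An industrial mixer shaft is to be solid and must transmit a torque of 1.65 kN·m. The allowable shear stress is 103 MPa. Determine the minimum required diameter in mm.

43.4 mm

For a solid shaft τ_max = 16T/(πd³), so d = (16T/(π τ_allow))^(1/3) = (16·1650/(π·1.03×10^8))^(1/3) = 0.04337 m.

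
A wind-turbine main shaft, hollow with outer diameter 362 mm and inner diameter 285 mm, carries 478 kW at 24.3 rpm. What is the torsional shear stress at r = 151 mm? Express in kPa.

ω = 2π·24.3/60 = 2.545 rad/s, so T = P/ω = 478×10³ / 2.545 = 187800 N·m.
J = π(d_o⁴ − d_i⁴)/32 = π(0.362⁴ − 0.285⁴)/32 = 1.038×10^-3 m⁴.
Shear stress varies linearly with radius: τ = T·r/J = 187800 × 0.151 / 1.038×10^-3 = 2.732×10^7 Pa.

27300 kPa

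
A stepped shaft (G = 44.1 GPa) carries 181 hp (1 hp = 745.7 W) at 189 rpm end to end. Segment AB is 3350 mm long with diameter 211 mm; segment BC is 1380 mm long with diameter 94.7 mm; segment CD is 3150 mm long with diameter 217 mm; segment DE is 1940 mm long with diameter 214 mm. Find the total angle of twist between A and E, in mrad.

33.4 mrad

ω = 2π·189/60 = 19.79 rad/s, so T = P/ω = 181×745.7 / 19.79 = 6819 N·m.
J_AB = π(0.211)⁴/32 = 1.95×10^-4 m⁴; J_BC = π(0.0947)⁴/32 = 7.90×10^-6 m⁴; J_CD = π(0.217)⁴/32 = 2.18×10^-4 m⁴; J_DE = π(0.214)⁴/32 = 2.06×10^-4 m⁴.
θ = (T/G)·Σ L_i/J_i = (6819/44.1×10⁹)·(3.35/1.95×10^-4 + 1.38/7.90×10^-6 + 3.15/2.18×10^-4 + 1.94/2.06×10^-4) = 0.03338 rad.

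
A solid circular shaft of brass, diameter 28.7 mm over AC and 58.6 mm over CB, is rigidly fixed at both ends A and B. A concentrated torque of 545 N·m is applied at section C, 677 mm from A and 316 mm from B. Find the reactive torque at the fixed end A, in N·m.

Compatibility: T_A·a/J_AC = T_B·b/J_CB with T_A + T_B = T₀.
J_AC = 6.66×10^-8 m⁴, J_CB = 1.16×10^-6 m⁴, so T_A = T₀·(J_AC/a)/((J_AC/a)+(J_CB/b)) = 14.25 N·m, T_B = 530.7 N·m.

14.3 N·m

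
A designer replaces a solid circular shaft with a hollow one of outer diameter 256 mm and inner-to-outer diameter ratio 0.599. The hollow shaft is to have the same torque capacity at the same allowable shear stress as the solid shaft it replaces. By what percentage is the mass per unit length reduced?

Equal τ_max and T ⇒ the solid shaft needs d_s³ = d_o³(1−k⁴), so d_s = 256·(1−0.599⁴)^(1/3) = 244.5 mm.
Area ratio A_h/A_s = d_o²(1−k²)/d_s² = (1−k²)/(1−k⁴)^(2/3) = 0.7029.
Mass saving = 1 − 0.7029 = 29.7 %.

29.7 %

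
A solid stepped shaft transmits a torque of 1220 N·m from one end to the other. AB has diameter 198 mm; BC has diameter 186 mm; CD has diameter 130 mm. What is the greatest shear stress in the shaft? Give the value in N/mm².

2.83 N/mm²

Under the same torque, τ_max = 16T/(πd³) is largest where d is smallest — segment CD (d = 130 mm).
τ_max = 16·1220/(π·(0.130)³) = 2.828×10^6 Pa.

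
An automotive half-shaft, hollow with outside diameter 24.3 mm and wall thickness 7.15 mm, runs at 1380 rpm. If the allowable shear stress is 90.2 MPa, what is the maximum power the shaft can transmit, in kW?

J = π(d_o⁴ − d_i⁴)/32 = π(0.0243⁴ − 0.0100⁴)/32 = 3.325×10^-8 m⁴.
T_max = τ_allow·J/r = 9.02×10^7 × 3.325×10^-8 / 0.0122 = 246.8 N·m.
ω = 2π·1380/60 = 144.5 rad/s, so P_max = T_max·ω = 3.567×10^4 W.

35.7 kW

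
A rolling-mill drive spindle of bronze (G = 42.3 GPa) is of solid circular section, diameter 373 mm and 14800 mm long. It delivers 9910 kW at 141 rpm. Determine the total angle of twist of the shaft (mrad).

ω = 2π·141/60 = 14.77 rad/s, so T = P/ω = 9910×10³ / 14.77 = 671200 N·m.
J = πd⁴/32 = π(0.373)⁴/32 = 1.900×10^-3 m⁴.
θ = T·L/(G·J) = 671200 × 14.8 / (42.3×10⁹ × 1.900×10^-3) = 0.1236 rad.

124 mrad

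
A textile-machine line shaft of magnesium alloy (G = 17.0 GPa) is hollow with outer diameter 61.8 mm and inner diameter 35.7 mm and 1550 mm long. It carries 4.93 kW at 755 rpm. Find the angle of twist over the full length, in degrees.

0.256°

ω = 2π·755/60 = 79.06 rad/s, so T = P/ω = 4.93×10³ / 79.06 = 62.36 N·m.
J = π(d_o⁴ − d_i⁴)/32 = π(0.0618⁴ − 0.0357⁴)/32 = 1.273×10^-6 m⁴.
θ = T·L/(G·J) = 62.36 × 1.55 / (17.0×10⁹ × 1.273×10^-6) = 4.468×10^-3 rad.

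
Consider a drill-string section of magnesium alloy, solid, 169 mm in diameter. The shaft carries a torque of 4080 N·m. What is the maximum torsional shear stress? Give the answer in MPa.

4.30 MPa

J = πd⁴/32 = π(0.169)⁴/32 = 8.008×10^-5 m⁴.
τ_max = T·r/J = 4080 × 0.0845 / 8.008×10^-5 = 4.305×10^6 Pa.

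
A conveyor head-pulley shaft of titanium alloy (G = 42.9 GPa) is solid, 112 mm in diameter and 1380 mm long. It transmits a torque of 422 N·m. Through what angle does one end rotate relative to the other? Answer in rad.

8.79e-4 rad

J = πd⁴/32 = π(0.112)⁴/32 = 1.545×10^-5 m⁴.
θ = T·L/(G·J) = 422.0 × 1.38 / (42.9×10⁹ × 1.545×10^-5) = 8.787×10^-4 rad.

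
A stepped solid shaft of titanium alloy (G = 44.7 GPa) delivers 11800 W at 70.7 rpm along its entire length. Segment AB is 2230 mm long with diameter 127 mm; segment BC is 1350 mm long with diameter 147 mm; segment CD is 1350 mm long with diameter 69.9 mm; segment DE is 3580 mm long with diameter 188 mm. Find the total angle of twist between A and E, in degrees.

ω = 2π·70.7/60 = 7.404 rad/s, so T = P/ω = 11800 / 7.404 = 1594 N·m.
J_AB = π(0.127)⁴/32 = 2.55×10^-5 m⁴; J_BC = π(0.147)⁴/32 = 4.58×10^-5 m⁴; J_CD = π(0.0699)⁴/32 = 2.34×10^-6 m⁴; J_DE = π(0.188)⁴/32 = 1.23×10^-4 m⁴.
θ = (T/G)·Σ L_i/J_i = (1594/44.7×10⁹)·(2.23/2.55×10^-5 + 1.35/4.58×10^-5 + 1.35/2.34×10^-6 + 3.58/1.23×10^-4) = 0.02574 rad.

1.47°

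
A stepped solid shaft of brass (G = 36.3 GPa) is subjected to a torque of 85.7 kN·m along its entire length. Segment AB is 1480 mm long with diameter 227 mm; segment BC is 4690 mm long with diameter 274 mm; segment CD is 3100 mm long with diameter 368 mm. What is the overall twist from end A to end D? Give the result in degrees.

J_AB = π(0.227)⁴/32 = 2.61×10^-4 m⁴; J_BC = π(0.274)⁴/32 = 5.53×10^-4 m⁴; J_CD = π(0.368)⁴/32 = 1.80×10^-3 m⁴.
θ = (T/G)·Σ L_i/J_i = (85700/36.3×10⁹)·(1.48/2.61×10^-4 + 4.69/5.53×10^-4 + 3.10/1.80×10^-3) = 0.03748 rad.

2.15°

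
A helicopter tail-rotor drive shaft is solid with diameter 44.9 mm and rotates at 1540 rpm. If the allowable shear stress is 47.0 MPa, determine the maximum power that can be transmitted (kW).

135 kW

J = πd⁴/32 = π(0.0449)⁴/32 = 3.990×10^-7 m⁴.
T_max = τ_allow·J/r = 4.70×10^7 × 3.990×10^-7 / 0.0224 = 835.3 N·m.
ω = 2π·1540/60 = 161.3 rad/s, so P_max = T_max·ω = 1.347×10^5 W.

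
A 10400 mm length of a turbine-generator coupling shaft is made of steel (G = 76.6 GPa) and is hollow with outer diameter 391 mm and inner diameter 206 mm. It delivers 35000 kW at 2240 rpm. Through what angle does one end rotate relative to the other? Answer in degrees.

0.548°

ω = 2π·2240/60 = 234.6 rad/s, so T = P/ω = 35000×10³ / 234.6 = 149200 N·m.
J = π(d_o⁴ − d_i⁴)/32 = π(0.391⁴ − 0.206⁴)/32 = 2.118×10^-3 m⁴.
θ = T·L/(G·J) = 149200 × 10.4 / (76.6×10⁹ × 2.118×10^-3) = 9.566×10^-3 rad.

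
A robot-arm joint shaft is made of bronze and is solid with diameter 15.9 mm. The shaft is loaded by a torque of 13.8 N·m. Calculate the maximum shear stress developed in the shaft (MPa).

17.5 MPa

J = πd⁴/32 = π(0.0159)⁴/32 = 6.275×10^-9 m⁴.
τ_max = T·r/J = 13.80 × 0.00795 / 6.275×10^-9 = 1.748×10^7 Pa.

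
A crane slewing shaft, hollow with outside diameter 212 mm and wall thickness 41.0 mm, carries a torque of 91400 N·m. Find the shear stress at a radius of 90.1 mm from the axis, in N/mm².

48.4 N/mm²

J = π(d_o⁴ − d_i⁴)/32 = π(0.212⁴ − 0.130⁴)/32 = 1.703×10^-4 m⁴.
Shear stress varies linearly with radius: τ = T·r/J = 91400 × 0.0901 / 1.703×10^-4 = 4.837×10^7 Pa.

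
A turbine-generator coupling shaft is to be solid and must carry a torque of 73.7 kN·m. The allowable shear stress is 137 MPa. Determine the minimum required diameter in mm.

140 mm

For a solid shaft τ_max = 16T/(πd³), so d = (16T/(π τ_allow))^(1/3) = (16·73700/(π·1.37×10^8))^(1/3) = 0.1399 m.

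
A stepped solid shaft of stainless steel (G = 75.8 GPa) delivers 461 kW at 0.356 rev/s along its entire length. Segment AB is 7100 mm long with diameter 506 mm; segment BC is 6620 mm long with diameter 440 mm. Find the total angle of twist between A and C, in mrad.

ω = 2π·0.356 = 2.237 rad/s, so T = P/ω = 461×10³ / 2.237 = 206100 N·m.
J_AB = π(0.506)⁴/32 = 6.44×10^-3 m⁴; J_BC = π(0.440)⁴/32 = 3.68×10^-3 m⁴.
θ = (T/G)·Σ L_i/J_i = (206100/75.8×10⁹)·(7.10/6.44×10^-3 + 6.62/3.68×10^-3) = 7.891×10^-3 rad.

7.89 mrad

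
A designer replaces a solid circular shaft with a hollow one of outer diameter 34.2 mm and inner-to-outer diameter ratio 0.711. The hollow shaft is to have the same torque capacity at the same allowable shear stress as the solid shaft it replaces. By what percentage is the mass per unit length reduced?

39.8 %

Equal τ_max and T ⇒ the solid shaft needs d_s³ = d_o³(1−k⁴), so d_s = 34.2·(1−0.711⁴)^(1/3) = 31.00 mm.
Area ratio A_h/A_s = d_o²(1−k²)/d_s² = (1−k²)/(1−k⁴)^(2/3) = 0.6020.
Mass saving = 1 − 0.6020 = 39.8 %.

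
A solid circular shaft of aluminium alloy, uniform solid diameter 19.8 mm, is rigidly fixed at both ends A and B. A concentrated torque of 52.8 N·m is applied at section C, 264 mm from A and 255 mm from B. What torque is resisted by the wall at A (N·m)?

With uniform GJ and both ends fixed, compatibility θ_AC = θ_CB gives T_A·a = T_B·b, together with T_A + T_B = T₀.
T_A = T₀·b/(a+b) = 52.80·255/519.0 = 25.94 N·m; T_B = 26.86 N·m.

25.9 N·m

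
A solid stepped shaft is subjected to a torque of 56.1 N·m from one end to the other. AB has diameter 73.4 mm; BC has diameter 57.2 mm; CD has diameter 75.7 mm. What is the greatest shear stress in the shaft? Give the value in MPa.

Under the same torque, τ_max = 16T/(πd³) is largest where d is smallest — segment BC (d = 57.2 mm).
τ_max = 16·56.10/(π·(0.0572)³) = 1.527×10^6 Pa.

1.53 MPa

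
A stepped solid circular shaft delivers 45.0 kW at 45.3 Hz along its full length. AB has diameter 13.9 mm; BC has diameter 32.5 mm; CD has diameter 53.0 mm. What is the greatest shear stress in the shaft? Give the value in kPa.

ω = 2π·45.3 = 284.6 rad/s, so T = P/ω = 45.0×10³ / 284.6 = 158.1 N·m.
Under the same torque, τ_max = 16T/(πd³) is largest where d is smallest — segment AB (d = 13.9 mm).
τ_max = 16·158.1/(π·(0.0139)³) = 2.998×10^8 Pa.

300000 kPa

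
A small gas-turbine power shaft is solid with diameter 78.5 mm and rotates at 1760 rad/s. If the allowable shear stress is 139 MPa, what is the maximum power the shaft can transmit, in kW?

J = πd⁴/32 = π(0.0785)⁴/32 = 3.728×10^-6 m⁴.
T_max = τ_allow·J/r = 1.39×10^8 × 3.728×10^-6 / 0.0393 = 13200 N·m.
ω = 1760 rad/s, so P_max = T_max·ω = 2.324×10^7 W.

23200 kW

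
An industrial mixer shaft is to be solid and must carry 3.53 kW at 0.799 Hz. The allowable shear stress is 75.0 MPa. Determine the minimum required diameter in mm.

36.3 mm

ω = 2π·0.799 = 5.020 rad/s, so T = P/ω = 3.53×10³ / 5.020 = 703.2 N·m.
For a solid shaft τ_max = 16T/(πd³), so d = (16T/(π τ_allow))^(1/3) = (16·703.2/(π·7.50×10^7))^(1/3) = 0.03628 m.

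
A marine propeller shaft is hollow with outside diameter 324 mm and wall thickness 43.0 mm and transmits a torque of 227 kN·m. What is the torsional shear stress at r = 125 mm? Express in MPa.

J = π(d_o⁴ − d_i⁴)/32 = π(0.324⁴ − 0.238⁴)/32 = 7.669×10^-4 m⁴.
Shear stress varies linearly with radius: τ = T·r/J = 227000 × 0.125 / 7.669×10^-4 = 3.700×10^7 Pa.

37.0 MPa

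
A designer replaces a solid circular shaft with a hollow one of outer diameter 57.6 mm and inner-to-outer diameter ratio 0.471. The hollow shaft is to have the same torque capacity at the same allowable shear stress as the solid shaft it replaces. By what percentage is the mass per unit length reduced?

Equal τ_max and T ⇒ the solid shaft needs d_s³ = d_o³(1−k⁴), so d_s = 57.6·(1−0.471⁴)^(1/3) = 56.64 mm.
Area ratio A_h/A_s = d_o²(1−k²)/d_s² = (1−k²)/(1−k⁴)^(2/3) = 0.8048.
Mass saving = 1 − 0.8048 = 19.5 %.

19.5 %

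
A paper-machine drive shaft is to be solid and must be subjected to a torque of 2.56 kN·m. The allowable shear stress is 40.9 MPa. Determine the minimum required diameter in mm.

68.3 mm

For a solid shaft τ_max = 16T/(πd³), so d = (16T/(π τ_allow))^(1/3) = (16·2560/(π·4.09×10^7))^(1/3) = 0.06831 m.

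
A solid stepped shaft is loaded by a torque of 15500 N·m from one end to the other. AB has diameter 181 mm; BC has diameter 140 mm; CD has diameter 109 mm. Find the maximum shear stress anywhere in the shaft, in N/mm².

61.0 N/mm²

Under the same torque, τ_max = 16T/(πd³) is largest where d is smallest — segment CD (d = 109 mm).
τ_max = 16·15500/(π·(0.109)³) = 6.096×10^7 Pa.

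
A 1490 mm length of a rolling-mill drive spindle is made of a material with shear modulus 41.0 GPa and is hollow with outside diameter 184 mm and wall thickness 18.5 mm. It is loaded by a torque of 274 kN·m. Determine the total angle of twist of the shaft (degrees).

J = π(d_o⁴ − d_i⁴)/32 = π(0.184⁴ − 0.147⁴)/32 = 6.669×10^-5 m⁴.
θ = T·L/(G·J) = 274000 × 1.49 / (41.0×10⁹ × 6.669×10^-5) = 0.1493 rad.

8.56°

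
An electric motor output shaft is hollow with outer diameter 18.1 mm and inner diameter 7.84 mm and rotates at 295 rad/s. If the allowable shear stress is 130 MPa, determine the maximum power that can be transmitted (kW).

J = π(d_o⁴ − d_i⁴)/32 = π(0.0181⁴ − 0.00784⁴)/32 = 1.017×10^-8 m⁴.
T_max = τ_allow·J/r = 1.30×10^8 × 1.017×10^-8 / 0.00905 = 146.0 N·m.
ω = 295 rad/s, so P_max = T_max·ω = 4.308×10^4 W.

43.1 kW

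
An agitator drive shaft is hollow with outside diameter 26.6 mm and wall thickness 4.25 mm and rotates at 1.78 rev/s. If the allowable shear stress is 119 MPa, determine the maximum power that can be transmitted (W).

J = π(d_o⁴ − d_i⁴)/32 = π(0.0266⁴ − 0.0181⁴)/32 = 3.861×10^-8 m⁴.
T_max = τ_allow·J/r = 1.19×10^8 × 3.861×10^-8 / 0.0133 = 345.5 N·m.
ω = 2π·1.78 = 11.18 rad/s, so P_max = T_max·ω = 3864 W.

3860 W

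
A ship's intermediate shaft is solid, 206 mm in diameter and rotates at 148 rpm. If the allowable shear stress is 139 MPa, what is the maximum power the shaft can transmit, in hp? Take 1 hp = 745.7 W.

J = πd⁴/32 = π(0.206)⁴/32 = 1.768×10^-4 m⁴.
T_max = τ_allow·J/r = 1.39×10^8 × 1.768×10^-4 / 0.103 = 238600 N·m.
ω = 2π·148/60 = 15.50 rad/s, so P_max = T_max·ω = 3.698×10^6 W.

4960 hp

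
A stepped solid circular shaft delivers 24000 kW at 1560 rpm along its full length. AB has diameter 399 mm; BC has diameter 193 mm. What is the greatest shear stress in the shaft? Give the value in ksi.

ω = 2π·1560/60 = 163.4 rad/s, so T = P/ω = 24000×10³ / 163.4 = 146900 N·m.
Under the same torque, τ_max = 16T/(πd³) is largest where d is smallest — segment BC (d = 193 mm).
τ_max = 16·146900/(π·(0.193)³) = 1.041×10^8 Pa.

15.1 ksi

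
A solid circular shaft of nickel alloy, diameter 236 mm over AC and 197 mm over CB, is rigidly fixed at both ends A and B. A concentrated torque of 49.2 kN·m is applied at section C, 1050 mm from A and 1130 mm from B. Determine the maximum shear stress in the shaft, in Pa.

1.31e7 Pa

Compatibility: T_A·a/J_AC = T_B·b/J_CB with T_A + T_B = T₀.
J_AC = 3.05×10^-4 m⁴, J_CB = 1.48×10^-4 m⁴, so T_A = T₀·(J_AC/a)/((J_AC/a)+(J_CB/b)) = 33900 N·m, T_B = 15300 N·m.
τ in each portion: τ_AC = 1.31×10^7 Pa, τ_CB = 1.02×10^7 Pa; maximum is in AC.
τ_max = T_AC·r/J = 33900·0.118/3.05×10^-4 = 1.314×10^7 Pa.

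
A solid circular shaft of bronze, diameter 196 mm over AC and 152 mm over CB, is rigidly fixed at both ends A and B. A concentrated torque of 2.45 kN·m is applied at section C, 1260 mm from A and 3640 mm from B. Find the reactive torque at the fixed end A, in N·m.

2180 N·m

Compatibility: T_A·a/J_AC = T_B·b/J_CB with T_A + T_B = T₀.
J_AC = 1.45×10^-4 m⁴, J_CB = 5.24×10^-5 m⁴, so T_A = T₀·(J_AC/a)/((J_AC/a)+(J_CB/b)) = 2177 N·m, T_B = 272.6 N·m.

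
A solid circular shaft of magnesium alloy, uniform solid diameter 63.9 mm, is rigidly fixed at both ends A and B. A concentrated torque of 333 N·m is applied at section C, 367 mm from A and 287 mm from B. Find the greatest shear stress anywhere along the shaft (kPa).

3650 kPa

With uniform GJ and both ends fixed, compatibility θ_AC = θ_CB gives T_A·a = T_B·b, together with T_A + T_B = T₀.
T_A = T₀·b/(a+b) = 333.0·287/654.0 = 146.1 N·m; T_B = 186.9 N·m.
τ in each portion: τ_AC = 2.85×10^6 Pa, τ_CB = 3.65×10^6 Pa; maximum is in CB.
τ_max = T_CB·r/J = 186.9·0.0319/1.64×10^-6 = 3.648×10^6 Pa.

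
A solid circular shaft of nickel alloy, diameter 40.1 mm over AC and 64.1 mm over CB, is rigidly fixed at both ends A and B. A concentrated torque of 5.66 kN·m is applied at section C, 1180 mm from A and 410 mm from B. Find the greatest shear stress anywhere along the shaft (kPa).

Compatibility: T_A·a/J_AC = T_B·b/J_CB with T_A + T_B = T₀.
J_AC = 2.54×10^-7 m⁴, J_CB = 1.66×10^-6 m⁴, so T_A = T₀·(J_AC/a)/((J_AC/a)+(J_CB/b)) = 286.0 N·m, T_B = 5374 N·m.
τ in each portion: τ_AC = 2.26×10^7 Pa, τ_CB = 1.04×10^8 Pa; maximum is in CB.
τ_max = T_CB·r/J = 5374·0.0320/1.66×10^-6 = 1.039×10^8 Pa.

104000 kPa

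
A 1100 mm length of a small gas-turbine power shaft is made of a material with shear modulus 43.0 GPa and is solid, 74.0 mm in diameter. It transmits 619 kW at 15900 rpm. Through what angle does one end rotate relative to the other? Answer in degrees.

0.185°

ω = 2π·15900/60 = 1665 rad/s, so T = P/ω = 619×10³ / 1665 = 371.8 N·m.
J = πd⁴/32 = π(0.0740)⁴/32 = 2.944×10^-6 m⁴.
θ = T·L/(G·J) = 371.8 × 1.10 / (43.0×10⁹ × 2.944×10^-6) = 3.230×10^-3 rad.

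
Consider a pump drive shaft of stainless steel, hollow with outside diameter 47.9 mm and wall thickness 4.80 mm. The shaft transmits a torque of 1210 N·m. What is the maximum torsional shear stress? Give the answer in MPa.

J = π(d_o⁴ − d_i⁴)/32 = π(0.0479⁴ − 0.0383⁴)/32 = 3.056×10^-7 m⁴.
τ_max = T·r/J = 1210 × 0.0239 / 3.056×10^-7 = 9.484×10^7 Pa.

94.8 MPa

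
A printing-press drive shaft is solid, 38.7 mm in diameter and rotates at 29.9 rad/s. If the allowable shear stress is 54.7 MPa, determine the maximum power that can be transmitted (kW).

J = πd⁴/32 = π(0.0387)⁴/32 = 2.202×10^-7 m⁴.
T_max = τ_allow·J/r = 5.47×10^7 × 2.202×10^-7 / 0.0194 = 622.5 N·m.
ω = 29.9 rad/s, so P_max = T_max·ω = 1.861×10^4 W.

18.6 kW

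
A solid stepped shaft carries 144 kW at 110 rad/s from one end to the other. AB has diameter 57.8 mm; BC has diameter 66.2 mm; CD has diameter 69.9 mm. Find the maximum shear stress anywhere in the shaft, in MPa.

34.5 MPa

ω = 110 rad/s, so T = P/ω = 144×10³ / 110.0 = 1309 N·m.
Under the same torque, τ_max = 16T/(πd³) is largest where d is smallest — segment AB (d = 57.8 mm).
τ_max = 16·1309/(π·(0.0578)³) = 3.453×10^7 Pa.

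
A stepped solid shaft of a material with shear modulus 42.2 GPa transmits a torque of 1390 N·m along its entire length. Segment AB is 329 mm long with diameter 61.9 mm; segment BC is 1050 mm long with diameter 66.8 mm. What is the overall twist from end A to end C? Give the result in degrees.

J_AB = π(0.0619)⁴/32 = 1.44×10^-6 m⁴; J_BC = π(0.0668)⁴/32 = 1.95×10^-6 m⁴.
θ = (T/G)·Σ L_i/J_i = (1390/42.2×10⁹)·(0.329/1.44×10^-6 + 1.05/1.95×10^-6) = 0.02521 rad.

1.44°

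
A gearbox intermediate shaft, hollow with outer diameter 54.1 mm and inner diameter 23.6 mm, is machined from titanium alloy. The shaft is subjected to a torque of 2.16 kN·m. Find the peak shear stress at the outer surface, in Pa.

7.21e7 Pa

J = π(d_o⁴ − d_i⁴)/32 = π(0.0541⁴ − 0.0236⁴)/32 = 8.105×10^-7 m⁴.
τ_max = T·r/J = 2160 × 0.0271 / 8.105×10^-7 = 7.209×10^7 Pa.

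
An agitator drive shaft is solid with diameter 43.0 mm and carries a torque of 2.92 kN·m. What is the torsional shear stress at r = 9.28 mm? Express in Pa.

8.07e7 Pa

J = πd⁴/32 = π(0.0430)⁴/32 = 3.356×10^-7 m⁴.
Shear stress varies linearly with radius: τ = T·r/J = 2920 × 0.00928 / 3.356×10^-7 = 8.073×10^7 Pa.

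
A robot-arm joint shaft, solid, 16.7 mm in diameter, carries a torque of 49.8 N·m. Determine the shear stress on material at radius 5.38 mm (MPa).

J = πd⁴/32 = π(0.0167)⁴/32 = 7.636×10^-9 m⁴.
Shear stress varies linearly with radius: τ = T·r/J = 49.80 × 0.00538 / 7.636×10^-9 = 3.509×10^7 Pa.

35.1 MPa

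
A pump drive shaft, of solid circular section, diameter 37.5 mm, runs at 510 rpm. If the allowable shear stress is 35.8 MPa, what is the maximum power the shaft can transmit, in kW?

J = πd⁴/32 = π(0.0375)⁴/32 = 1.941×10^-7 m⁴.
T_max = τ_allow·J/r = 3.58×10^7 × 1.941×10^-7 / 0.0187 = 370.7 N·m.
ω = 2π·510/60 = 53.41 rad/s, so P_max = T_max·ω = 1.980×10^4 W.

19.8 kW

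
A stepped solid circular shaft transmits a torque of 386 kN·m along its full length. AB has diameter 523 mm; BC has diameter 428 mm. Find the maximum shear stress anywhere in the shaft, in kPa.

25100 kPa

Under the same torque, τ_max = 16T/(πd³) is largest where d is smallest — segment BC (d = 428 mm).
τ_max = 16·386000/(π·(0.428)³) = 2.507×10^7 Pa.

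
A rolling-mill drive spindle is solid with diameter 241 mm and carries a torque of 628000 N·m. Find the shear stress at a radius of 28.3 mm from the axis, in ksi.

J = πd⁴/32 = π(0.241)⁴/32 = 3.312×10^-4 m⁴.
Shear stress varies linearly with radius: τ = T·r/J = 628000 × 0.0283 / 3.312×10^-4 = 5.366×10^7 Pa.

7.78 ksi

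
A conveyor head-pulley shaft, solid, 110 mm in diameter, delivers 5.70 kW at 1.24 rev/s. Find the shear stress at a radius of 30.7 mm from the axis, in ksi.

0.227 ksi

ω = 2π·1.24 = 7.791 rad/s, so T = P/ω = 5.70×10³ / 7.791 = 731.6 N·m.
J = πd⁴/32 = π(0.110)⁴/32 = 1.437×10^-5 m⁴.
Shear stress varies linearly with radius: τ = T·r/J = 731.6 × 0.0307 / 1.437×10^-5 = 1.563×10^6 Pa.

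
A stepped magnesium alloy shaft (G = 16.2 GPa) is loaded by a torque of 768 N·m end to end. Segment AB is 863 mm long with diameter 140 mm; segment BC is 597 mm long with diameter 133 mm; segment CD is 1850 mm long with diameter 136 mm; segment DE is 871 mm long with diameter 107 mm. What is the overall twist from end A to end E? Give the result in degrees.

J_AB = π(0.140)⁴/32 = 3.77×10^-5 m⁴; J_BC = π(0.133)⁴/32 = 3.07×10^-5 m⁴; J_CD = π(0.136)⁴/32 = 3.36×10^-5 m⁴; J_DE = π(0.107)⁴/32 = 1.29×10^-5 m⁴.
θ = (T/G)·Σ L_i/J_i = (768.0/16.2×10⁹)·(0.863/3.77×10^-5 + 0.597/3.07×10^-5 + 1.85/3.36×10^-5 + 0.871/1.29×10^-5) = 7.826×10^-3 rad.

0.448°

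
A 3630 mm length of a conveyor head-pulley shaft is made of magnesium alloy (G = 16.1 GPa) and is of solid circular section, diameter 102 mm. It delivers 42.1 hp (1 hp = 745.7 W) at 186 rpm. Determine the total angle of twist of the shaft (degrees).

1.96°

ω = 2π·186/60 = 19.48 rad/s, so T = P/ω = 42.1×745.7 / 19.48 = 1612 N·m.
J = πd⁴/32 = π(0.102)⁴/32 = 1.063×10^-5 m⁴.
θ = T·L/(G·J) = 1612 × 3.63 / (16.1×10⁹ × 1.063×10^-5) = 0.03420 rad.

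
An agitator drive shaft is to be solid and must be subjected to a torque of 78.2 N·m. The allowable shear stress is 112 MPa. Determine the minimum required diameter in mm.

15.3 mm

For a solid shaft τ_max = 16T/(πd³), so d = (16T/(π τ_allow))^(1/3) = (16·78.20/(π·1.12×10^8))^(1/3) = 0.01526 m.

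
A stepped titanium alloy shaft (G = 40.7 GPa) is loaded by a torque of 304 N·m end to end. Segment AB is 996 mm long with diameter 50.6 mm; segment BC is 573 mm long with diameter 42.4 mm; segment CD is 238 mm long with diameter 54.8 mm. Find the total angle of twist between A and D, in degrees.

1.55°

J_AB = π(0.0506)⁴/32 = 6.44×10^-7 m⁴; J_BC = π(0.0424)⁴/32 = 3.17×10^-7 m⁴; J_CD = π(0.0548)⁴/32 = 8.85×10^-7 m⁴.
θ = (T/G)·Σ L_i/J_i = (304.0/40.7×10⁹)·(0.996/6.44×10^-7 + 0.573/3.17×10^-7 + 0.238/8.85×10^-7) = 0.02706 rad.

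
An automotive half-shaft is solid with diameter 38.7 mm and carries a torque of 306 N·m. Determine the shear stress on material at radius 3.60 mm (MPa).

5.00 MPa

J = πd⁴/32 = π(0.0387)⁴/32 = 2.202×10^-7 m⁴.
Shear stress varies linearly with radius: τ = T·r/J = 306.0 × 0.00360 / 2.202×10^-7 = 5.002×10^6 Pa.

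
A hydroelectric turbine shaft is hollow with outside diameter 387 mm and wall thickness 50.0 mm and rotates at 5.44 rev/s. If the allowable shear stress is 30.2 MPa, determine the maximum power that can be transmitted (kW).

J = π(d_o⁴ − d_i⁴)/32 = π(0.387⁴ − 0.287⁴)/32 = 1.536×10^-3 m⁴.
T_max = τ_allow·J/r = 3.02×10^7 × 1.536×10^-3 / 0.194 = 239700 N·m.
ω = 2π·5.44 = 34.18 rad/s, so P_max = T_max·ω = 8.194×10^6 W.

8190 kW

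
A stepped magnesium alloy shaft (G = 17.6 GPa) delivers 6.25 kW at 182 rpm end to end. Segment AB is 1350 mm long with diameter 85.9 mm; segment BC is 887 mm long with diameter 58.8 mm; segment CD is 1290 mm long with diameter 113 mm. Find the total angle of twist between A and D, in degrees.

1.16°

ω = 2π·182/60 = 19.06 rad/s, so T = P/ω = 6.25×10³ / 19.06 = 327.9 N·m.
J_AB = π(0.0859)⁴/32 = 5.35×10^-6 m⁴; J_BC = π(0.0588)⁴/32 = 1.17×10^-6 m⁴; J_CD = π(0.113)⁴/32 = 1.60×10^-5 m⁴.
θ = (T/G)·Σ L_i/J_i = (327.9/17.6×10⁹)·(1.35/5.35×10^-6 + 0.887/1.17×10^-6 + 1.29/1.60×10^-5) = 0.02029 rad.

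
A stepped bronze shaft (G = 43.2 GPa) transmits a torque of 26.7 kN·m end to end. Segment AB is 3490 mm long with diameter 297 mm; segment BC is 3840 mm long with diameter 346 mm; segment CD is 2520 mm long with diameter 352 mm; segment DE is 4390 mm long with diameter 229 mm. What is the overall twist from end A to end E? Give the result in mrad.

15.6 mrad

J_AB = π(0.297)⁴/32 = 7.64×10^-4 m⁴; J_BC = π(0.346)⁴/32 = 1.41×10^-3 m⁴; J_CD = π(0.352)⁴/32 = 1.51×10^-3 m⁴; J_DE = π(0.229)⁴/32 = 2.70×10^-4 m⁴.
θ = (T/G)·Σ L_i/J_i = (26700/43.2×10⁹)·(3.49/7.64×10^-4 + 3.84/1.41×10^-3 + 2.52/1.51×10^-3 + 4.39/2.70×10^-4) = 0.01559 rad.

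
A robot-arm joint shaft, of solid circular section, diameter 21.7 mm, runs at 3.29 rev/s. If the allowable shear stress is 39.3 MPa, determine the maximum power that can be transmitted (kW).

1.63 kW

J = πd⁴/32 = π(0.0217)⁴/32 = 2.177×10^-8 m⁴.
T_max = τ_allow·J/r = 3.93×10^7 × 2.177×10^-8 / 0.0109 = 78.85 N·m.
ω = 2π·3.29 = 20.67 rad/s, so P_max = T_max·ω = 1630 W.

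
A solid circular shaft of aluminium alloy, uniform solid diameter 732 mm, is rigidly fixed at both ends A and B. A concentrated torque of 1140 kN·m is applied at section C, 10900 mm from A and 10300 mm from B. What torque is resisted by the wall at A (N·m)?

554000 N·m

With uniform GJ and both ends fixed, compatibility θ_AC = θ_CB gives T_A·a = T_B·b, together with T_A + T_B = T₀.
T_A = T₀·b/(a+b) = 1.140e6·10300/21200 = 553900 N·m; T_B = 586100 N·m.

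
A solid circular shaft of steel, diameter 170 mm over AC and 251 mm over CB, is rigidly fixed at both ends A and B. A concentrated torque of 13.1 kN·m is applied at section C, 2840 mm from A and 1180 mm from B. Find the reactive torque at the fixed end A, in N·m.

1050 N·m

Compatibility: T_A·a/J_AC = T_B·b/J_CB with T_A + T_B = T₀.
J_AC = 8.20×10^-5 m⁴, J_CB = 3.90×10^-4 m⁴, so T_A = T₀·(J_AC/a)/((J_AC/a)+(J_CB/b)) = 1053 N·m, T_B = 12050 N·m.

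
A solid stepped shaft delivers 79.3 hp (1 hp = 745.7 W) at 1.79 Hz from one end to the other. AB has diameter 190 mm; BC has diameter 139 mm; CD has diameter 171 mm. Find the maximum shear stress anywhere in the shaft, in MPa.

9.97 MPa

ω = 2π·1.79 = 11.25 rad/s, so T = P/ω = 79.3×745.7 / 11.25 = 5258 N·m.
Under the same torque, τ_max = 16T/(πd³) is largest where d is smallest — segment BC (d = 139 mm).
τ_max = 16·5258/(π·(0.139)³) = 9.971×10^6 Pa.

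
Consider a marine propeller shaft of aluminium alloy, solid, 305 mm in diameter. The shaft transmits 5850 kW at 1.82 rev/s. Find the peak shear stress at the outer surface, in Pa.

ω = 2π·1.82 = 11.44 rad/s, so T = P/ω = 5850×10³ / 11.44 = 511600 N·m.
J = πd⁴/32 = π(0.305)⁴/32 = 8.496×10^-4 m⁴.
τ_max = T·r/J = 511600 × 0.152 / 8.496×10^-4 = 9.183×10^7 Pa.

9.18e7 Pa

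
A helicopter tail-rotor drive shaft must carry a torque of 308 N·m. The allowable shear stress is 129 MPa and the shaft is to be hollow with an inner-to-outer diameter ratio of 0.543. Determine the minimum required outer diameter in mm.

23.7 mm

For a hollow shaft with d_i/d_o = 0.543: τ_max = 16T/(π d_o³ (1−k⁴)), so d_o = [16T/(π τ_allow (1−k⁴))]^(1/3) = [16·308.0/(π·1.29×10^8·0.9131)]^(1/3) = 0.02370 m.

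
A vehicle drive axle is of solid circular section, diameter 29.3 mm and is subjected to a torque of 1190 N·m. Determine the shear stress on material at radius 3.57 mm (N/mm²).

58.7 N/mm²

J = πd⁴/32 = π(0.0293)⁴/32 = 7.236×10^-8 m⁴.
Shear stress varies linearly with radius: τ = T·r/J = 1190 × 0.00357 / 7.236×10^-8 = 5.871×10^7 Pa.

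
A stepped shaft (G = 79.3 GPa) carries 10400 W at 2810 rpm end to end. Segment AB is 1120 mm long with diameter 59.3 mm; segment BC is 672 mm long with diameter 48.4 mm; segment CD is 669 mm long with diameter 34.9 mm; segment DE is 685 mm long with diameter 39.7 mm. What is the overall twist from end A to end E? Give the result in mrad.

4.27 mrad

ω = 2π·2810/60 = 294.3 rad/s, so T = P/ω = 10400 / 294.3 = 35.34 N·m.
J_AB = π(0.0593)⁴/32 = 1.21×10^-6 m⁴; J_BC = π(0.0484)⁴/32 = 5.39×10^-7 m⁴; J_CD = π(0.0349)⁴/32 = 1.46×10^-7 m⁴; J_DE = π(0.0397)⁴/32 = 2.44×10^-7 m⁴.
θ = (T/G)·Σ L_i/J_i = (35.34/79.3×10⁹)·(1.12/1.21×10^-6 + 0.672/5.39×10^-7 + 0.669/1.46×10^-7 + 0.685/2.44×10^-7) = 4.266×10^-3 rad.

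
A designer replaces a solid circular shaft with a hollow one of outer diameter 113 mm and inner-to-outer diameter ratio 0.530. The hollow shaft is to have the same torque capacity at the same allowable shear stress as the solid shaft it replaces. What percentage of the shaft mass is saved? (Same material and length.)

Equal τ_max and T ⇒ the solid shaft needs d_s³ = d_o³(1−k⁴), so d_s = 113·(1−0.530⁴)^(1/3) = 109.9 mm.
Area ratio A_h/A_s = d_o²(1−k²)/d_s² = (1−k²)/(1−k⁴)^(2/3) = 0.7596.
Mass saving = 1 − 0.7596 = 24.0 %.

24.0 %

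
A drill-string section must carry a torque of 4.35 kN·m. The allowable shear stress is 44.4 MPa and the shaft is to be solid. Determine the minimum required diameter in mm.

79.3 mm

For a solid shaft τ_max = 16T/(πd³), so d = (16T/(π τ_allow))^(1/3) = (16·4350/(π·4.44×10^7))^(1/3) = 0.07932 m.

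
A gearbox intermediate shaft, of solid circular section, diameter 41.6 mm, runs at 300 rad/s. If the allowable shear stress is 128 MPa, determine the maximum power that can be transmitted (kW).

J = πd⁴/32 = π(0.0416)⁴/32 = 2.940×10^-7 m⁴.
T_max = τ_allow·J/r = 1.28×10^8 × 2.940×10^-7 / 0.0208 = 1809 N·m.
ω = 300 rad/s, so P_max = T_max·ω = 5.428×10^5 W.

543 kW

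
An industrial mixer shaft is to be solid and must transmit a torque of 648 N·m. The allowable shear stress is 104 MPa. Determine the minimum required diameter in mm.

31.7 mm

For a solid shaft τ_max = 16T/(πd³), so d = (16T/(π τ_allow))^(1/3) = (16·648.0/(π·1.04×10^8))^(1/3) = 0.03166 m.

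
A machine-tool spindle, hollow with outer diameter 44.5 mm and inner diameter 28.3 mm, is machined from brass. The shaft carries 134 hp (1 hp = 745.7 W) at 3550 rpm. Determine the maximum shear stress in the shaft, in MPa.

ω = 2π·3550/60 = 371.8 rad/s, so T = P/ω = 134×745.7 / 371.8 = 268.8 N·m.
J = π(d_o⁴ − d_i⁴)/32 = π(0.0445⁴ − 0.0283⁴)/32 = 3.220×10^-7 m⁴.
τ_max = T·r/J = 268.8 × 0.0222 / 3.220×10^-7 = 1.857×10^7 Pa.

18.6 MPa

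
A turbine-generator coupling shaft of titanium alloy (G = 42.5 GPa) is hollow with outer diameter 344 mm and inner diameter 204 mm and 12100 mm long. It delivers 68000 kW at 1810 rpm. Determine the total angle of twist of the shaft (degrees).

ω = 2π·1810/60 = 189.5 rad/s, so T = P/ω = 68000×10³ / 189.5 = 358800 N·m.
J = π(d_o⁴ − d_i⁴)/32 = π(0.344⁴ − 0.204⁴)/32 = 1.205×10^-3 m⁴.
θ = T·L/(G·J) = 358800 × 12.1 / (42.5×10⁹ × 1.205×10^-3) = 0.08478 rad.

4.86°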